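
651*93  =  60543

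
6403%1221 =298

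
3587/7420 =3587/7420   =  0.48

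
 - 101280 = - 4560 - 96720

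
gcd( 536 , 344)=8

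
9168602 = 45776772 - 36608170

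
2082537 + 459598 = 2542135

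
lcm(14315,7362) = 257670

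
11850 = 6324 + 5526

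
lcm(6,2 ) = 6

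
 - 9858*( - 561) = 5530338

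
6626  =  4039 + 2587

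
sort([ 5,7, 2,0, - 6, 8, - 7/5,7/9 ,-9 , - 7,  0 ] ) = [ - 9, - 7, - 6,-7/5, 0,0,7/9,2,5,  7,8]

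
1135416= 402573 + 732843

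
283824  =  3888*73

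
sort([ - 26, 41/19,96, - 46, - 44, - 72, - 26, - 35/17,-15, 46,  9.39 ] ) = [ - 72,  -  46, - 44, - 26,  -  26,  -  15, - 35/17,41/19, 9.39,46,96]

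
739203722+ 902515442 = 1641719164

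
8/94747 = 8/94747 = 0.00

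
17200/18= 8600/9 = 955.56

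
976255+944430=1920685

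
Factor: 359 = 359^1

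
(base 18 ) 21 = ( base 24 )1d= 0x25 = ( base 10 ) 37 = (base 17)23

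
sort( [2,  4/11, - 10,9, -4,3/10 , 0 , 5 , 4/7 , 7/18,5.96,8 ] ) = [ - 10, - 4,0, 3/10,  4/11, 7/18,4/7,2,5, 5.96,8,9] 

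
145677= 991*147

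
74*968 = 71632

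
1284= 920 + 364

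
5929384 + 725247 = 6654631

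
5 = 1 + 4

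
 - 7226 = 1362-8588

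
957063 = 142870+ 814193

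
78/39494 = 3/1519 = 0.00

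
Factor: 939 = 3^1*313^1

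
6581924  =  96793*68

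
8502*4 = 34008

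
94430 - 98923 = - 4493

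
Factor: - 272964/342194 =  -138/173 = -  2^1*3^1 * 23^1*173^(  -  1 ) 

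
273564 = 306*894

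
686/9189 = 686/9189 = 0.07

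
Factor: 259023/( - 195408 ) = -86341/65136 =- 2^( - 4 )*  3^ (  -  1)*23^( - 1 ) * 59^( - 1)*86341^1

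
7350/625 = 11  +  19/25 = 11.76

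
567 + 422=989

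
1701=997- - 704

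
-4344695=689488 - 5034183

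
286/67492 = 143/33746 = 0.00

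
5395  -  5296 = 99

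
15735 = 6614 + 9121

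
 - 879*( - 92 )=80868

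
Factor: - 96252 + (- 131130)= - 2^1*3^1*37897^1 = - 227382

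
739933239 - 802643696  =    -  62710457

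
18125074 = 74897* 242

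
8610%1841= 1246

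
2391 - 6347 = -3956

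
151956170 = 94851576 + 57104594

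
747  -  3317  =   - 2570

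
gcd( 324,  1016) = 4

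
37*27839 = 1030043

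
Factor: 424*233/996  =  24698/249= 2^1*3^( - 1)*53^1 * 83^(  -  1)*233^1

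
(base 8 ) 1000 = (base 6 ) 2212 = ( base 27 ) IQ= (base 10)512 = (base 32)G0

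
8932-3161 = 5771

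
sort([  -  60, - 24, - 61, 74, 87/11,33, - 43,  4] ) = [ - 61, - 60,-43, - 24,4, 87/11, 33, 74]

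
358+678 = 1036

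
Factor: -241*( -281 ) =67721=241^1 * 281^1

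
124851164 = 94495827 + 30355337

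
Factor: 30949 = 30949^1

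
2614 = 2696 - 82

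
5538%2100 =1338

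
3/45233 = 3/45233 = 0.00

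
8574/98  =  4287/49 = 87.49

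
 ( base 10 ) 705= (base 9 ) 863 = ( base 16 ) 2c1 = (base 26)113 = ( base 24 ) 159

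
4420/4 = 1105 = 1105.00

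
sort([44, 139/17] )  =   [139/17, 44 ] 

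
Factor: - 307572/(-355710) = 722/835 = 2^1*5^( - 1)*19^2*167^( - 1) 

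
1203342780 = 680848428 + 522494352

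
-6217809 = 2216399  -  8434208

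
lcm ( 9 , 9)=9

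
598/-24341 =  -598/24341=-0.02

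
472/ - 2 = -236/1 = -  236.00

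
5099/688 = 7 + 283/688 = 7.41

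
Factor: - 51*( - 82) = 4182 = 2^1*3^1*17^1 * 41^1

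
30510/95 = 321+ 3/19 = 321.16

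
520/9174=260/4587= 0.06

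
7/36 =7/36 = 0.19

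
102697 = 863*119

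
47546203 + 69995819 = 117542022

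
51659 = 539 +51120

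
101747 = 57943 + 43804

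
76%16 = 12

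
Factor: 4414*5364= 2^3*3^2*149^1*2207^1 = 23676696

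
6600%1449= 804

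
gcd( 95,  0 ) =95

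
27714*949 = 26300586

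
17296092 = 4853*3564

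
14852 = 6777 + 8075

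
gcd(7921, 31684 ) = 7921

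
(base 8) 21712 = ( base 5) 243122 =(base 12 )5376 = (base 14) 34A6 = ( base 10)9162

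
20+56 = 76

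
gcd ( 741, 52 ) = 13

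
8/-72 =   -  1/9= - 0.11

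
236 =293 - 57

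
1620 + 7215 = 8835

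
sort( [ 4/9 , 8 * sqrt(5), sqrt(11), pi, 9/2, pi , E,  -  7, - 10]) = [ - 10, - 7, 4/9, E, pi, pi,sqrt( 11),9/2, 8*sqrt(5) ]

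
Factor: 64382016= 2^6 *3^1*335323^1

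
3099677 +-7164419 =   -  4064742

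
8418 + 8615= 17033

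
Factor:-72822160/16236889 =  - 2^4*5^1*910277^1*16236889^( - 1 )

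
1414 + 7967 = 9381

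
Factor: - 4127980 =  - 2^2*5^1 * 206399^1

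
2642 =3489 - 847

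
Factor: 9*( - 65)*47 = -27495 = - 3^2 * 5^1*13^1 * 47^1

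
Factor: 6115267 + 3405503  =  9520770 = 2^1*3^1*5^1*7^1 * 45337^1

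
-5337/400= -14 + 263/400 = -  13.34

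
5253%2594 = 65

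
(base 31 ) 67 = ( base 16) c1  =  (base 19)a3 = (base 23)89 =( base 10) 193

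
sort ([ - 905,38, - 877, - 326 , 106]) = [-905, - 877, - 326 , 38 , 106 ] 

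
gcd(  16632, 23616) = 72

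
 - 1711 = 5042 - 6753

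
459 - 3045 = -2586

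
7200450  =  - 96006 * ( - 75) 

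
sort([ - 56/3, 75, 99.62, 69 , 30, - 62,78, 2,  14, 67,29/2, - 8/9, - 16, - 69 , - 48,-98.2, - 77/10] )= [ - 98.2, - 69, - 62 , - 48, - 56/3, - 16,  -  77/10, - 8/9 , 2, 14, 29/2, 30, 67,  69 , 75, 78, 99.62]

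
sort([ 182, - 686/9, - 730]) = [  -  730,-686/9, 182]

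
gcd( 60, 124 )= 4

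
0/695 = 0=0.00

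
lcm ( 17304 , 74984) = 224952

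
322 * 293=94346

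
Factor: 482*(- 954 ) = - 459828 = - 2^2*3^2*53^1*241^1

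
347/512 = 347/512 = 0.68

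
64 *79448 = 5084672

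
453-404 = 49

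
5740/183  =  31  +  67/183 = 31.37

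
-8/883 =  - 8/883 = - 0.01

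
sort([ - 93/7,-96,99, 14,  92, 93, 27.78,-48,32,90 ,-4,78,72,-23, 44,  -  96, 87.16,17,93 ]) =[ - 96 , - 96, - 48, - 23, - 93/7 , - 4, 14, 17,27.78,32,44, 72, 78,87.16,90,92,93, 93, 99 ] 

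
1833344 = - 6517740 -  - 8351084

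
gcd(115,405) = 5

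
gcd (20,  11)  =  1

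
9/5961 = 3/1987 = 0.00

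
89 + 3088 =3177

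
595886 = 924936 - 329050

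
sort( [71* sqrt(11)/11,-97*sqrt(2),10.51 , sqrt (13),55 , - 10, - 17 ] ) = [ - 97*sqrt (2), - 17, - 10 , sqrt(13 ),10.51,71*sqrt ( 11 ) /11,55]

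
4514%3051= 1463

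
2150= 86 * 25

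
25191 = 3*8397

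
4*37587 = 150348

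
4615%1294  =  733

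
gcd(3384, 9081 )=9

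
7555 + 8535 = 16090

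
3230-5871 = -2641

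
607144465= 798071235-190926770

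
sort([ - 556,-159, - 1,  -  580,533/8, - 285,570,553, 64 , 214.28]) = [-580, - 556, - 285, - 159 , - 1,  64,533/8,214.28,  553, 570 ]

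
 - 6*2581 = -15486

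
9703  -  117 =9586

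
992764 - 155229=837535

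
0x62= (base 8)142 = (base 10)98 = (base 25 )3N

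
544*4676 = 2543744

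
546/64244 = 273/32122 =0.01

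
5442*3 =16326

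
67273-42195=25078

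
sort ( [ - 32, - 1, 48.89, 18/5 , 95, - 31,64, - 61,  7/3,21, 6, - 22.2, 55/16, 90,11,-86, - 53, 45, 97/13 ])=[ - 86, - 61,- 53, - 32, - 31, - 22.2, - 1, 7/3, 55/16, 18/5 , 6, 97/13,11, 21,45, 48.89,64,90,95]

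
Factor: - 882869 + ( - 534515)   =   - 1417384= - 2^3*177173^1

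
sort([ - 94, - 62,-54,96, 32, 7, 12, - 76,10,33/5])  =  [ -94, - 76, - 62,-54, 33/5, 7,  10 , 12, 32,96 ] 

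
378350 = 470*805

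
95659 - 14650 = 81009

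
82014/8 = 41007/4 = 10251.75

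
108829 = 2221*49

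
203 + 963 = 1166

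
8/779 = 8/779  =  0.01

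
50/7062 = 25/3531=0.01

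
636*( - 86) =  - 54696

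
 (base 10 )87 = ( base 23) 3I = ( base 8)127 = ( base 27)36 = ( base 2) 1010111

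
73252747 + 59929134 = 133181881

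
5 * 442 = 2210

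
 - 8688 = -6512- 2176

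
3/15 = 1/5 = 0.20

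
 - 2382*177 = - 421614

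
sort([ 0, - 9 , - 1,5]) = [ - 9, - 1,0,5]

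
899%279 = 62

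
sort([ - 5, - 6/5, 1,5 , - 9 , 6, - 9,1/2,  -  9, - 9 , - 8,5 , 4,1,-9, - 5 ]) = [ - 9,  -  9, - 9, - 9, - 9, - 8 , - 5, - 5, - 6/5,1/2,  1 , 1 , 4,5,5, 6]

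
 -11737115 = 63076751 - 74813866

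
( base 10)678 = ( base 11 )567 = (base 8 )1246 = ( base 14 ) 366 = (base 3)221010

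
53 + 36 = 89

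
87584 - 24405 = 63179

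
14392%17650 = 14392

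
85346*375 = 32004750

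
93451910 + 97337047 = 190788957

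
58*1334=77372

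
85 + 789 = 874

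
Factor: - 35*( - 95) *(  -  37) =-5^2 * 7^1 * 19^1*37^1 = - 123025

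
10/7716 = 5/3858=0.00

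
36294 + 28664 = 64958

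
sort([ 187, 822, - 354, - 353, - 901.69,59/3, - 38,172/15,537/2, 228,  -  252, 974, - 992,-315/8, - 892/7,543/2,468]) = [  -  992, - 901.69, - 354, - 353, - 252,-892/7, - 315/8, - 38,  172/15, 59/3,  187,228, 537/2,543/2, 468,822,974] 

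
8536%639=229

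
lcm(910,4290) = 30030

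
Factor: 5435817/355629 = 118543^( - 1) * 1811939^1 = 1811939/118543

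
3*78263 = 234789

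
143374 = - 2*( - 71687 )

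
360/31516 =90/7879  =  0.01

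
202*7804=1576408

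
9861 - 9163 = 698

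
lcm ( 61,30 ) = 1830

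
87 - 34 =53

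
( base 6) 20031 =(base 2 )101000110011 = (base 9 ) 3521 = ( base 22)58F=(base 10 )2611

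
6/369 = 2/123 = 0.02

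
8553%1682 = 143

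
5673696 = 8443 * 672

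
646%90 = 16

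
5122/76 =67 + 15/38 = 67.39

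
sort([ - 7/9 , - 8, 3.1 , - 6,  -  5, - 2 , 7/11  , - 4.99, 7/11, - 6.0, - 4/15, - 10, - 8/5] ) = [ - 10, - 8, - 6,-6.0,-5, - 4.99, - 2, - 8/5, - 7/9, - 4/15, 7/11 , 7/11,  3.1] 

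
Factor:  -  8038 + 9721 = 1683 = 3^2*11^1*17^1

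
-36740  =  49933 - 86673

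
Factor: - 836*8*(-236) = 2^7*11^1*19^1 * 59^1 = 1578368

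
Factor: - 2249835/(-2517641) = 3^1*5^1*7^1*3061^1*359663^( - 1) = 321405/359663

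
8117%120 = 77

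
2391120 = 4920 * 486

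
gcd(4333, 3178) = 7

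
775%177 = 67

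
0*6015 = 0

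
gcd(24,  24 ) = 24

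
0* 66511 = 0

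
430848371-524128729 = -93280358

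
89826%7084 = 4818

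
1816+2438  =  4254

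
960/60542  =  480/30271 = 0.02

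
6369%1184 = 449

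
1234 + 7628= 8862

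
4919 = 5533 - 614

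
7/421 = 7/421=0.02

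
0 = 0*7877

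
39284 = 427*92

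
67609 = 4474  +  63135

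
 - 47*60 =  - 2820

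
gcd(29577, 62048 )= 1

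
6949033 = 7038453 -89420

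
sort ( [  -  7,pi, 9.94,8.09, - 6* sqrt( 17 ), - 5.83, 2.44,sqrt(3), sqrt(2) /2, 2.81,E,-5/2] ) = [ -6*sqrt(17),-7, - 5.83, - 5/2,sqrt( 2) /2,sqrt(3) , 2.44,E,2.81,pi, 8.09,9.94]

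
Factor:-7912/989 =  - 2^3  =  -8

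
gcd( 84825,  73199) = 1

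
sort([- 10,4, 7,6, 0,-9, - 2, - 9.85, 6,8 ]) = [ - 10, - 9.85, - 9 ,- 2, 0, 4, 6,6, 7, 8]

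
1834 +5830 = 7664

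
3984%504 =456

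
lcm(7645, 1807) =99385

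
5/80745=1/16149 = 0.00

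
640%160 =0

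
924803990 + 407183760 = 1331987750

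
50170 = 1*50170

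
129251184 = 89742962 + 39508222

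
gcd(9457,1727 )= 1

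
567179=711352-144173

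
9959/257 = 38+193/257 = 38.75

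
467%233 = 1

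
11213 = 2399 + 8814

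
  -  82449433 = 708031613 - 790481046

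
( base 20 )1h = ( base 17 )23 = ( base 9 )41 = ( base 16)25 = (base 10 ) 37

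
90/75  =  1 + 1/5  =  1.20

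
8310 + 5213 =13523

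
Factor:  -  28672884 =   -  2^2*3^2*271^1*2939^1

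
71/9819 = 71/9819 = 0.01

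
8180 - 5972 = 2208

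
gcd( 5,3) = 1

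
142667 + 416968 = 559635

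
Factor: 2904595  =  5^1*580919^1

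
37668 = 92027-54359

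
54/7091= 54/7091 = 0.01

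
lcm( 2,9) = 18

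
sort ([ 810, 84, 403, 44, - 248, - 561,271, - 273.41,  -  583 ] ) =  [- 583, - 561, - 273.41, - 248,44,84, 271, 403,810 ]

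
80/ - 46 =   -  2+6/23 = - 1.74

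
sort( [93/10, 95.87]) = [93/10, 95.87 ] 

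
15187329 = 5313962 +9873367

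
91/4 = 22+3/4 = 22.75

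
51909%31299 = 20610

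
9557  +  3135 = 12692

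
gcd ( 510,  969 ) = 51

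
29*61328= 1778512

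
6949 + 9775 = 16724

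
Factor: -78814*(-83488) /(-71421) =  - 6580023232/71421 = - 2^6 * 3^( - 1)*7^ ( - 1)*19^( - 1 )*157^1* 179^(  -  1 ) * 251^1*2609^1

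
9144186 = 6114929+3029257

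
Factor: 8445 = 3^1*5^1*563^1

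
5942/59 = 100 +42/59  =  100.71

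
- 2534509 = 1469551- 4004060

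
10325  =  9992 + 333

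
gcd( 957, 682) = 11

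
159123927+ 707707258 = 866831185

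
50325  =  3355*15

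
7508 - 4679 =2829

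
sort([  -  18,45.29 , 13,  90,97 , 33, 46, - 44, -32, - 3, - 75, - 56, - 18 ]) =[ - 75, - 56,-44, - 32, - 18, - 18, -3, 13, 33,45.29,46,90, 97]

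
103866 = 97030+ 6836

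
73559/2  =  36779 + 1/2 = 36779.50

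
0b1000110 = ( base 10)70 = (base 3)2121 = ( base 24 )2m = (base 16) 46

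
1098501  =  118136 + 980365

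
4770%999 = 774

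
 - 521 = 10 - 531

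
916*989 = 905924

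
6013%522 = 271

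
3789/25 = 3789/25 = 151.56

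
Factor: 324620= 2^2 * 5^1*16231^1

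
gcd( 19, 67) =1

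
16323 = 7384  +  8939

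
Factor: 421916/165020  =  5^( - 1 )*11^1*37^( - 1 )*43^1 = 473/185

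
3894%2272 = 1622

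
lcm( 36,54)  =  108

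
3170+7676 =10846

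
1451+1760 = 3211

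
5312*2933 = 15580096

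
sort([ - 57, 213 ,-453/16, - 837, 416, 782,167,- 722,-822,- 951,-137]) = [-951,-837, - 822,-722, - 137,  -  57 , - 453/16,167,213,416, 782]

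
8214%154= 52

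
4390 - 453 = 3937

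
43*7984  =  343312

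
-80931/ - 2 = 80931/2 = 40465.50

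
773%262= 249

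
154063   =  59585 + 94478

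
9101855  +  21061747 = 30163602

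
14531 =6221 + 8310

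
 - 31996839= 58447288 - 90444127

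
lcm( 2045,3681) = 18405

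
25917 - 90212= - 64295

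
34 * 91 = 3094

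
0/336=0 =0.00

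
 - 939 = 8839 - 9778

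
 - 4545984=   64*( - 71031 ) 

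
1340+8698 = 10038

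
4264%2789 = 1475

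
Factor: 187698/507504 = 2^( - 3)*7^1 *41^1  *  97^( - 1) = 287/776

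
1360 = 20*68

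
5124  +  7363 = 12487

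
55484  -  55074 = 410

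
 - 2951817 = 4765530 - 7717347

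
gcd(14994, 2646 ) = 882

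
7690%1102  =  1078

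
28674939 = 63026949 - 34352010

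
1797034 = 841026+956008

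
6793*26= 176618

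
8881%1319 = 967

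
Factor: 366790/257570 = 853/599 = 599^( - 1)*853^1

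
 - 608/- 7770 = 304/3885 = 0.08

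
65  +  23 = 88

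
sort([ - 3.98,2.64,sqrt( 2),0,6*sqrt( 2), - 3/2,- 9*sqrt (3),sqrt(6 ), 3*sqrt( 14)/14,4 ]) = [  -  9*sqrt(3), - 3.98, - 3/2  ,  0, 3*sqrt(14 )/14,sqrt( 2), sqrt( 6),2.64, 4,6*sqrt( 2)]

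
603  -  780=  - 177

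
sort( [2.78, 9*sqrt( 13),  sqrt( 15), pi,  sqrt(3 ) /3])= [ sqrt( 3)/3, 2.78, pi, sqrt( 15 ), 9 * sqrt( 13)] 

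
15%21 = 15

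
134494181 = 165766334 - 31272153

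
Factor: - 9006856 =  - 2^3*1125857^1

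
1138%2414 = 1138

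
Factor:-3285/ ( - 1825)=9/5 = 3^2*5^ (  -  1) 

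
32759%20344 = 12415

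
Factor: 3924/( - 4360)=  - 2^( - 1)*3^2*5^( - 1 )= - 9/10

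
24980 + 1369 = 26349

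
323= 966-643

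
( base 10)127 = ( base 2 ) 1111111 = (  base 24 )57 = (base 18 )71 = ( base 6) 331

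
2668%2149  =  519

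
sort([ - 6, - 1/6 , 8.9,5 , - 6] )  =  [ - 6, - 6, - 1/6,5,8.9 ] 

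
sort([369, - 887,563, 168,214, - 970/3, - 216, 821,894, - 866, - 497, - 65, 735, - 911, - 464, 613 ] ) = [ - 911, - 887, - 866, - 497, - 464, - 970/3, - 216,- 65,  168 , 214, 369, 563, 613, 735, 821 , 894]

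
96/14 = 6 + 6/7 = 6.86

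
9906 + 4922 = 14828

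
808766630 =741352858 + 67413772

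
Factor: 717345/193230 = 839/226 = 2^(-1) * 113^(-1)*839^1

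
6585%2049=438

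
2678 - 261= 2417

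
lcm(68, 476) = 476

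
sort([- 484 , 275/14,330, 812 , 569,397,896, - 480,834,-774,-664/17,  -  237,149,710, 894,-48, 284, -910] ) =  [ - 910, -774,-484, - 480, - 237, -48,-664/17,275/14 , 149,284,330,  397, 569,  710, 812, 834, 894, 896]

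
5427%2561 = 305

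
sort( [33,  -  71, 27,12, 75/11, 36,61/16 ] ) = [ - 71,  61/16, 75/11, 12, 27, 33,  36]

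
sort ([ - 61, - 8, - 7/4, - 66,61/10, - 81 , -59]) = [ - 81 ,  -  66, - 61, - 59, - 8, - 7/4 , 61/10 ] 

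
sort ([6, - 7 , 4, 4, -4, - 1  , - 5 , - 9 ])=[ - 9, -7 , - 5, - 4, - 1,4 , 4, 6]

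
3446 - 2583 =863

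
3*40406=121218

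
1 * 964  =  964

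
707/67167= 707/67167 =0.01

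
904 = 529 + 375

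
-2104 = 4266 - 6370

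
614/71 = 8 + 46/71 = 8.65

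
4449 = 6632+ - 2183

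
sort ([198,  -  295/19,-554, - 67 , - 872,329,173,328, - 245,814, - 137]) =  [ - 872, - 554, - 245,-137,- 67,-295/19,173,198,328,329,814 ]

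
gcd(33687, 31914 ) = 1773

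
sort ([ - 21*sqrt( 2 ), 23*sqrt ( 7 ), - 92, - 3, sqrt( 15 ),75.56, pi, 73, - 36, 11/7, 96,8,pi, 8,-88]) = [ - 92, - 88,- 36 , - 21*sqrt(2), - 3,11/7 , pi, pi, sqrt (15 ), 8,8, 23*sqrt( 7 ), 73, 75.56,96]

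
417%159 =99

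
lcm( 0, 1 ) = 0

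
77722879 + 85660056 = 163382935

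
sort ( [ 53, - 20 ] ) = [ -20,53 ]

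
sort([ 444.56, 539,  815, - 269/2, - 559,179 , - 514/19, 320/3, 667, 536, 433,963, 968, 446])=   [-559, - 269/2,- 514/19, 320/3,179, 433,444.56, 446, 536,  539, 667, 815,963, 968 ]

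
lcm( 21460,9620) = 278980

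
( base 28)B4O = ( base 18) 190C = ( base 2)10001000111000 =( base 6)104320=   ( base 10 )8760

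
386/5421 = 386/5421 = 0.07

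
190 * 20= 3800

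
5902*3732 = 22026264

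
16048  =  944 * 17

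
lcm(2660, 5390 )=204820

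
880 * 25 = 22000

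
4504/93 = 48 + 40/93 =48.43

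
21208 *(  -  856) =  - 18154048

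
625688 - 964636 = -338948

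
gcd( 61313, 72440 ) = 1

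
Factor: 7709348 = 2^2 * 1927337^1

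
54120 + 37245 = 91365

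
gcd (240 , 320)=80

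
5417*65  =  352105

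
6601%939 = 28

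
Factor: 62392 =2^3*11^1*709^1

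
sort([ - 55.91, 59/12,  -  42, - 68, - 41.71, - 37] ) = [ -68, - 55.91,-42,-41.71, - 37, 59/12]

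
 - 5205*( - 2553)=13288365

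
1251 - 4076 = -2825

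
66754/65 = 66754/65 = 1026.98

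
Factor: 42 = 2^1 * 3^1 * 7^1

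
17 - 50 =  - 33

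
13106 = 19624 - 6518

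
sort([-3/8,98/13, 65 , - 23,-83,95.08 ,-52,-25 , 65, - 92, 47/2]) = [ - 92, - 83,  -  52, - 25 ,- 23,-3/8,98/13, 47/2,65, 65,95.08]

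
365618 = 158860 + 206758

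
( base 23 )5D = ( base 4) 2000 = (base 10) 128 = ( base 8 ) 200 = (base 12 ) a8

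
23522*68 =1599496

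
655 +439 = 1094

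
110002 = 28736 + 81266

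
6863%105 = 38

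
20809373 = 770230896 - 749421523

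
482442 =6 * 80407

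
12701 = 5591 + 7110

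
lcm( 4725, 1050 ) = 9450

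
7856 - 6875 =981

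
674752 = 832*811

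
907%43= 4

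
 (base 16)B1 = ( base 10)177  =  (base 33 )5c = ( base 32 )5h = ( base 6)453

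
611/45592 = 611/45592 = 0.01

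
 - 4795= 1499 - 6294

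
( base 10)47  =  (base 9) 52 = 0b101111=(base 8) 57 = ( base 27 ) 1K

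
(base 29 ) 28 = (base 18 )3C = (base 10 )66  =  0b1000010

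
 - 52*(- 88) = 4576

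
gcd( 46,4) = 2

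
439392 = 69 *6368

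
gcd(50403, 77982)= 951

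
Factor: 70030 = 2^1*5^1 * 47^1*149^1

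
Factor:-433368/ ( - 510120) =5^(-1)*109^( - 1) * 463^1=463/545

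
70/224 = 5/16 = 0.31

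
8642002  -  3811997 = 4830005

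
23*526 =12098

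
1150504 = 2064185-913681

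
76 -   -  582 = 658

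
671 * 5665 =3801215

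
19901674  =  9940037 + 9961637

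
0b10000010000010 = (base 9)12366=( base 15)26EC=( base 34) 76q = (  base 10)8322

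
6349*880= 5587120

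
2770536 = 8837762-6067226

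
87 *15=1305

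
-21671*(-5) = 108355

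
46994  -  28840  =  18154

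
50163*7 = 351141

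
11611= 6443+5168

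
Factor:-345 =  - 3^1*5^1*23^1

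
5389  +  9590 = 14979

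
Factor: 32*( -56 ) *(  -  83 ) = 148736 = 2^8*7^1*83^1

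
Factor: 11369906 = 2^1 * 17^1*173^1 * 1933^1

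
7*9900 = 69300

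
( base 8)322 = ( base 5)1320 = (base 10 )210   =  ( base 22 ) 9C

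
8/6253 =8/6253=0.00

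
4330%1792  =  746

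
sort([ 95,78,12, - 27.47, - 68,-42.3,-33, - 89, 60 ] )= [ - 89, - 68, - 42.3, - 33,- 27.47,  12, 60 , 78,95]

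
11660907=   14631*797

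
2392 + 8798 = 11190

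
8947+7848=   16795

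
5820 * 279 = 1623780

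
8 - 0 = 8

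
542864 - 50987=491877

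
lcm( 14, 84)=84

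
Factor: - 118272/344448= - 2^2*3^( - 1 )*7^1*11^1 * 13^( - 1) *23^(  -  1)=- 308/897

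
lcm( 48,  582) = 4656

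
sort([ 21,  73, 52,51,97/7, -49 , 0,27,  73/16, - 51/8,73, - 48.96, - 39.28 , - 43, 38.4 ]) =[ - 49,-48.96, - 43, - 39.28, - 51/8,0,73/16, 97/7, 21,27,38.4,51,52,73,73 ]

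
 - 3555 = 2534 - 6089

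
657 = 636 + 21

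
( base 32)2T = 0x5D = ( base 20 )4D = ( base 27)3c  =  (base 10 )93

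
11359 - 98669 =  - 87310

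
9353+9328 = 18681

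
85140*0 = 0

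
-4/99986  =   - 1 + 49991/49993 = - 0.00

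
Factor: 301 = 7^1 * 43^1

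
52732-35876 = 16856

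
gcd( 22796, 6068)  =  164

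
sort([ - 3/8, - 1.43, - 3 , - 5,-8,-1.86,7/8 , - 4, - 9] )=[ - 9, - 8, - 5, - 4, - 3, - 1.86, - 1.43, - 3/8, 7/8 ]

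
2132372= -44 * ( - 48463) 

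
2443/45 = 2443/45 = 54.29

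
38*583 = 22154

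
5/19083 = 5/19083  =  0.00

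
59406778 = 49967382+9439396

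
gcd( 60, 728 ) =4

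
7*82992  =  580944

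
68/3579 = 68/3579 = 0.02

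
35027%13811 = 7405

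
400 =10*40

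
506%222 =62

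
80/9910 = 8/991 = 0.01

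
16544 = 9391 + 7153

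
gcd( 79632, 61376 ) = 112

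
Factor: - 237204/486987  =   - 132/271 = -2^2 * 3^1 * 11^1*271^( - 1)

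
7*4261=29827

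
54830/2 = 27415 = 27415.00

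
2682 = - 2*( - 1341)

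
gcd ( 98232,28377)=3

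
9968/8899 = 9968/8899 = 1.12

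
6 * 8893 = 53358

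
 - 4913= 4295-9208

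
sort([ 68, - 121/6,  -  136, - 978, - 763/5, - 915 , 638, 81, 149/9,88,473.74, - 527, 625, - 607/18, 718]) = [ - 978, - 915, - 527, - 763/5, - 136 , - 607/18, - 121/6,149/9, 68, 81 , 88, 473.74,625, 638, 718]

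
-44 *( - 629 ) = 27676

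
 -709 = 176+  - 885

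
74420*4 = 297680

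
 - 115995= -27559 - 88436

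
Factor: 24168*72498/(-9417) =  - 2^4* 3^1 * 19^1*53^1 * 73^( -1)*281^1 = -13582416/73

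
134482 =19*7078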